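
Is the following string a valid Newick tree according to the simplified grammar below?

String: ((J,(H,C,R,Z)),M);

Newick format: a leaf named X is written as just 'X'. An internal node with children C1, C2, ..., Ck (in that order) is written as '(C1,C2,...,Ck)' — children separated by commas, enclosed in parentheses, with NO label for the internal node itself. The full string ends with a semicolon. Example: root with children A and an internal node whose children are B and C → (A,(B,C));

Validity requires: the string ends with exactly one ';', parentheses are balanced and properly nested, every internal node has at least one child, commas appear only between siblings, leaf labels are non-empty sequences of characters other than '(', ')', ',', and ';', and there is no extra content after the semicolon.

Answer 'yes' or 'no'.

Answer: yes

Derivation:
Input: ((J,(H,C,R,Z)),M);
Paren balance: 3 '(' vs 3 ')' OK
Ends with single ';': True
Full parse: OK
Valid: True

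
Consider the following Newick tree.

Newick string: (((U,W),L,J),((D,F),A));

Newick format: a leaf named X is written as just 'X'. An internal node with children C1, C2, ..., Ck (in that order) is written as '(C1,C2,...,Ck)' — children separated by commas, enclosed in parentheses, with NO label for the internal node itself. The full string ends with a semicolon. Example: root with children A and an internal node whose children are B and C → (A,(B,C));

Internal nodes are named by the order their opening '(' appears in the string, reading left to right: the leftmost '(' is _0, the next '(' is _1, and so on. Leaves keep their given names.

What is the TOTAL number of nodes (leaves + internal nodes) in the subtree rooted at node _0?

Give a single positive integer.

Newick: (((U,W),L,J),((D,F),A));
Locate _0: it is the '(' at position 0 (the 1st '(' reading left to right).
Query: subtree rooted at _0
_0: subtree_size = 1 + 11
  _1: subtree_size = 1 + 5
    _2: subtree_size = 1 + 2
      U: subtree_size = 1 + 0
      W: subtree_size = 1 + 0
    L: subtree_size = 1 + 0
    J: subtree_size = 1 + 0
  _3: subtree_size = 1 + 4
    _4: subtree_size = 1 + 2
      D: subtree_size = 1 + 0
      F: subtree_size = 1 + 0
    A: subtree_size = 1 + 0
Total subtree size of _0: 12

Answer: 12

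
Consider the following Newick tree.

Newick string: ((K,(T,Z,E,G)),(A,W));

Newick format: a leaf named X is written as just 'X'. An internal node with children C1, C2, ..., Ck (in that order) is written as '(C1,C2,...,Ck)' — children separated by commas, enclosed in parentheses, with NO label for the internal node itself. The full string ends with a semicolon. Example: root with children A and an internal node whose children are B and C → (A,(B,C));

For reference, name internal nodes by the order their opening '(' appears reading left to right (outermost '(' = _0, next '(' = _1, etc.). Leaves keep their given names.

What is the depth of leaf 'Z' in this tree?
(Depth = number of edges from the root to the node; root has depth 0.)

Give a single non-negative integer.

Answer: 3

Derivation:
Newick: ((K,(T,Z,E,G)),(A,W));
Naming internals by '(' encounter order: outermost '(' = _0, next = _1, ...
Query node: Z
Path from root: _0 -> _1 -> _2 -> Z
Depth of Z: 3 (number of edges from root)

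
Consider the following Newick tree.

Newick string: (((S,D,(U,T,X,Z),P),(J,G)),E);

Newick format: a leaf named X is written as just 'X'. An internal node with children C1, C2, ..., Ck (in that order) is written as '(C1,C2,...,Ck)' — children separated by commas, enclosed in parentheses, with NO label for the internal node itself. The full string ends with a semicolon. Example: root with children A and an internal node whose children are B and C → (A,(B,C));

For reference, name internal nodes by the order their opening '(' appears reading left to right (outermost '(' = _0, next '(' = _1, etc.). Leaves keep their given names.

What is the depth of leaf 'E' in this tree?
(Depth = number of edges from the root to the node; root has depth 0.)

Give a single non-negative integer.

Answer: 1

Derivation:
Newick: (((S,D,(U,T,X,Z),P),(J,G)),E);
Naming internals by '(' encounter order: outermost '(' = _0, next = _1, ...
Query node: E
Path from root: _0 -> E
Depth of E: 1 (number of edges from root)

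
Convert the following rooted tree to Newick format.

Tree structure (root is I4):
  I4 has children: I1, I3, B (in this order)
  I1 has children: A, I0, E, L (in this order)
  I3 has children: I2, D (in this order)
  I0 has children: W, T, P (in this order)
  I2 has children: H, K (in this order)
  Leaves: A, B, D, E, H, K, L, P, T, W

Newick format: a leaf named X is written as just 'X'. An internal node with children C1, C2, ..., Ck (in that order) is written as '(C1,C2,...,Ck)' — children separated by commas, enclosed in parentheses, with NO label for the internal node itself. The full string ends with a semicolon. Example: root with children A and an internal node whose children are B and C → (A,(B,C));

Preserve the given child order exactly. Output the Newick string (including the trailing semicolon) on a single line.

internal I4 with children ['I1', 'I3', 'B']
  internal I1 with children ['A', 'I0', 'E', 'L']
    leaf 'A' → 'A'
    internal I0 with children ['W', 'T', 'P']
      leaf 'W' → 'W'
      leaf 'T' → 'T'
      leaf 'P' → 'P'
    → '(W,T,P)'
    leaf 'E' → 'E'
    leaf 'L' → 'L'
  → '(A,(W,T,P),E,L)'
  internal I3 with children ['I2', 'D']
    internal I2 with children ['H', 'K']
      leaf 'H' → 'H'
      leaf 'K' → 'K'
    → '(H,K)'
    leaf 'D' → 'D'
  → '((H,K),D)'
  leaf 'B' → 'B'
→ '((A,(W,T,P),E,L),((H,K),D),B)'
Final: ((A,(W,T,P),E,L),((H,K),D),B);

Answer: ((A,(W,T,P),E,L),((H,K),D),B);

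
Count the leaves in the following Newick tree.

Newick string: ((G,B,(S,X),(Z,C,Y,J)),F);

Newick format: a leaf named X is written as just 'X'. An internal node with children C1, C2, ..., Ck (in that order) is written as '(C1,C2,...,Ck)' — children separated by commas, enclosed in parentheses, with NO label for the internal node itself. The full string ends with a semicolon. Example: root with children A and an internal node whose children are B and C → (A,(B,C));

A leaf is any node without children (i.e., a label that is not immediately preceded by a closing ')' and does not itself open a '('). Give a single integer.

Answer: 9

Derivation:
Newick: ((G,B,(S,X),(Z,C,Y,J)),F);
Scan left-to-right; a leaf is any maximal label run not followed by '(':
  pos 2: leaf 'G' → count = 1
  pos 4: leaf 'B' → count = 2
  pos 7: leaf 'S' → count = 3
  pos 9: leaf 'X' → count = 4
  pos 13: leaf 'Z' → count = 5
  pos 15: leaf 'C' → count = 6
  pos 17: leaf 'Y' → count = 7
  pos 19: leaf 'J' → count = 8
  pos 23: leaf 'F' → count = 9
Total leaves: 9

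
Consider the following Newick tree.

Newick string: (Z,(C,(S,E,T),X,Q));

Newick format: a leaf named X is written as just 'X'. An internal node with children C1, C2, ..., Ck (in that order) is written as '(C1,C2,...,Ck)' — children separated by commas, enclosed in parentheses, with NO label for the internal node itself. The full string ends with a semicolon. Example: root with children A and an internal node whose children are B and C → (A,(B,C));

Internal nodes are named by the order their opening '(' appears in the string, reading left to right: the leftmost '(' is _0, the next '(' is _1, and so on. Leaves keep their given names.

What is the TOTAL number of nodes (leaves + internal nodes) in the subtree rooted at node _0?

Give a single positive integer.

Answer: 10

Derivation:
Newick: (Z,(C,(S,E,T),X,Q));
Locate _0: it is the '(' at position 0 (the 1st '(' reading left to right).
Query: subtree rooted at _0
_0: subtree_size = 1 + 9
  Z: subtree_size = 1 + 0
  _1: subtree_size = 1 + 7
    C: subtree_size = 1 + 0
    _2: subtree_size = 1 + 3
      S: subtree_size = 1 + 0
      E: subtree_size = 1 + 0
      T: subtree_size = 1 + 0
    X: subtree_size = 1 + 0
    Q: subtree_size = 1 + 0
Total subtree size of _0: 10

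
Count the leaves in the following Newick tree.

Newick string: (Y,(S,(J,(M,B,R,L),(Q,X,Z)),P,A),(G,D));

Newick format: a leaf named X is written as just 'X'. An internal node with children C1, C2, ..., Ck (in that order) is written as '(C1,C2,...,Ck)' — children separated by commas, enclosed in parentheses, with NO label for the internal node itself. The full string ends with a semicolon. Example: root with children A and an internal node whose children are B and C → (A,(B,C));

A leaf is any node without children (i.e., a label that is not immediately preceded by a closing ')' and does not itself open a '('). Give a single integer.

Answer: 14

Derivation:
Newick: (Y,(S,(J,(M,B,R,L),(Q,X,Z)),P,A),(G,D));
Scan left-to-right; a leaf is any maximal label run not followed by '(':
  pos 1: leaf 'Y' → count = 1
  pos 4: leaf 'S' → count = 2
  pos 7: leaf 'J' → count = 3
  pos 10: leaf 'M' → count = 4
  pos 12: leaf 'B' → count = 5
  pos 14: leaf 'R' → count = 6
  pos 16: leaf 'L' → count = 7
  pos 20: leaf 'Q' → count = 8
  pos 22: leaf 'X' → count = 9
  pos 24: leaf 'Z' → count = 10
  pos 28: leaf 'P' → count = 11
  pos 30: leaf 'A' → count = 12
  pos 34: leaf 'G' → count = 13
  pos 36: leaf 'D' → count = 14
Total leaves: 14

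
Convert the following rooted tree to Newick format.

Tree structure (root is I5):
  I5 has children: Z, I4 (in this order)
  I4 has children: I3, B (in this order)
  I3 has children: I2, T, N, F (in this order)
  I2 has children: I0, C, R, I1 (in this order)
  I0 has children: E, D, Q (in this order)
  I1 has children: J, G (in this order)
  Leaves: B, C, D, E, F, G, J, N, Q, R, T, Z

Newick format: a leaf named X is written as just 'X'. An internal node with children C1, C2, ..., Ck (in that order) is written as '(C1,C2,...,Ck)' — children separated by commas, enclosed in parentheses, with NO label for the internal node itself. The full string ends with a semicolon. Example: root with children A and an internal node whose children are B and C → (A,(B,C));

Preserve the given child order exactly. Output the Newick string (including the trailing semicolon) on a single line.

Answer: (Z,((((E,D,Q),C,R,(J,G)),T,N,F),B));

Derivation:
internal I5 with children ['Z', 'I4']
  leaf 'Z' → 'Z'
  internal I4 with children ['I3', 'B']
    internal I3 with children ['I2', 'T', 'N', 'F']
      internal I2 with children ['I0', 'C', 'R', 'I1']
        internal I0 with children ['E', 'D', 'Q']
          leaf 'E' → 'E'
          leaf 'D' → 'D'
          leaf 'Q' → 'Q'
        → '(E,D,Q)'
        leaf 'C' → 'C'
        leaf 'R' → 'R'
        internal I1 with children ['J', 'G']
          leaf 'J' → 'J'
          leaf 'G' → 'G'
        → '(J,G)'
      → '((E,D,Q),C,R,(J,G))'
      leaf 'T' → 'T'
      leaf 'N' → 'N'
      leaf 'F' → 'F'
    → '(((E,D,Q),C,R,(J,G)),T,N,F)'
    leaf 'B' → 'B'
  → '((((E,D,Q),C,R,(J,G)),T,N,F),B)'
→ '(Z,((((E,D,Q),C,R,(J,G)),T,N,F),B))'
Final: (Z,((((E,D,Q),C,R,(J,G)),T,N,F),B));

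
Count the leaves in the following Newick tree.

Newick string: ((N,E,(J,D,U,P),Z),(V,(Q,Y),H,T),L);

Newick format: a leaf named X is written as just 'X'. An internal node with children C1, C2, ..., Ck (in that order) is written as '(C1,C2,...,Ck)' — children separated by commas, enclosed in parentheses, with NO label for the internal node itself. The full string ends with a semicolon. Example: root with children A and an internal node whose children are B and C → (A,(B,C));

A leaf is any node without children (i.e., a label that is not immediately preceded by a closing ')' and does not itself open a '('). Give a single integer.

Newick: ((N,E,(J,D,U,P),Z),(V,(Q,Y),H,T),L);
Scan left-to-right; a leaf is any maximal label run not followed by '(':
  pos 2: leaf 'N' → count = 1
  pos 4: leaf 'E' → count = 2
  pos 7: leaf 'J' → count = 3
  pos 9: leaf 'D' → count = 4
  pos 11: leaf 'U' → count = 5
  pos 13: leaf 'P' → count = 6
  pos 16: leaf 'Z' → count = 7
  pos 20: leaf 'V' → count = 8
  pos 23: leaf 'Q' → count = 9
  pos 25: leaf 'Y' → count = 10
  pos 28: leaf 'H' → count = 11
  pos 30: leaf 'T' → count = 12
  pos 33: leaf 'L' → count = 13
Total leaves: 13

Answer: 13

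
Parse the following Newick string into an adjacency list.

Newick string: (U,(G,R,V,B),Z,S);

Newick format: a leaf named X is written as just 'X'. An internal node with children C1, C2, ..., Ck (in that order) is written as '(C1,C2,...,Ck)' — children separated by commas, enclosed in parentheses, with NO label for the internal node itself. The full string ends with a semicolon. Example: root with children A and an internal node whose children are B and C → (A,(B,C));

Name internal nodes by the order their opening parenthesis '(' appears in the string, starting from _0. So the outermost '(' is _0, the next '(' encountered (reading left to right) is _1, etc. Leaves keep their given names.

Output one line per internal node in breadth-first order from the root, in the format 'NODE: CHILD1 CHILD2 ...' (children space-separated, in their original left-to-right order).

Input: (U,(G,R,V,B),Z,S);
Scanning left-to-right, naming '(' by encounter order:
  pos 0: '(' -> open internal node _0 (depth 1)
  pos 3: '(' -> open internal node _1 (depth 2)
  pos 11: ')' -> close internal node _1 (now at depth 1)
  pos 16: ')' -> close internal node _0 (now at depth 0)
Total internal nodes: 2
BFS adjacency from root:
  _0: U _1 Z S
  _1: G R V B

Answer: _0: U _1 Z S
_1: G R V B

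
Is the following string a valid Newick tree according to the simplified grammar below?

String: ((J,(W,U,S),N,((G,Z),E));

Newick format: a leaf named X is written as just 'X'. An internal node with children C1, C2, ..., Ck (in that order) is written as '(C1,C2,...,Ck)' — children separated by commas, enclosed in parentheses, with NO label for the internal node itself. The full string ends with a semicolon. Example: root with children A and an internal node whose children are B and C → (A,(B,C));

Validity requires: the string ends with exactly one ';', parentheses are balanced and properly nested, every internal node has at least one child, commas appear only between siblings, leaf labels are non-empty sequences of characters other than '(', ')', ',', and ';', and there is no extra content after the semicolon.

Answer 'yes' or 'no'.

Answer: no

Derivation:
Input: ((J,(W,U,S),N,((G,Z),E));
Paren balance: 5 '(' vs 4 ')' MISMATCH
Ends with single ';': True
Full parse: FAILS (expected , or ) at pos 24)
Valid: False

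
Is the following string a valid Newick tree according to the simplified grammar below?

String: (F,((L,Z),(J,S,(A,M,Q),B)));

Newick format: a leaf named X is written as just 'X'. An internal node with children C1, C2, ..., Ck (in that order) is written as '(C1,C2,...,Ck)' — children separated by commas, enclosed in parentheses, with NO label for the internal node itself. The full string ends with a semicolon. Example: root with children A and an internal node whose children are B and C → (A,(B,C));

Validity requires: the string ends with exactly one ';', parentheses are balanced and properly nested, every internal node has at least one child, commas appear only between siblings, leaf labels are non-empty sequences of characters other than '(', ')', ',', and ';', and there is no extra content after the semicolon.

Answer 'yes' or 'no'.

Answer: yes

Derivation:
Input: (F,((L,Z),(J,S,(A,M,Q),B)));
Paren balance: 5 '(' vs 5 ')' OK
Ends with single ';': True
Full parse: OK
Valid: True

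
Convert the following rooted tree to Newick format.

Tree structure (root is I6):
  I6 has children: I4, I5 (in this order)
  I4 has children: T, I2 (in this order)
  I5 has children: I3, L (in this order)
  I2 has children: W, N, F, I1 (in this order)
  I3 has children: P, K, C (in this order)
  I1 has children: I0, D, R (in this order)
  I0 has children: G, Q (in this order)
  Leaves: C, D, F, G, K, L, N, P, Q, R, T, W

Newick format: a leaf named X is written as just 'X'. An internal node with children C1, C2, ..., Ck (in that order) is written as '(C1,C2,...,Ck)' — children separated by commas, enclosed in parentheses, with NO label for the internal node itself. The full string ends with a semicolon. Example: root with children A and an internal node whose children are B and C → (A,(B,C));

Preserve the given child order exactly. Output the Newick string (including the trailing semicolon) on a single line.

internal I6 with children ['I4', 'I5']
  internal I4 with children ['T', 'I2']
    leaf 'T' → 'T'
    internal I2 with children ['W', 'N', 'F', 'I1']
      leaf 'W' → 'W'
      leaf 'N' → 'N'
      leaf 'F' → 'F'
      internal I1 with children ['I0', 'D', 'R']
        internal I0 with children ['G', 'Q']
          leaf 'G' → 'G'
          leaf 'Q' → 'Q'
        → '(G,Q)'
        leaf 'D' → 'D'
        leaf 'R' → 'R'
      → '((G,Q),D,R)'
    → '(W,N,F,((G,Q),D,R))'
  → '(T,(W,N,F,((G,Q),D,R)))'
  internal I5 with children ['I3', 'L']
    internal I3 with children ['P', 'K', 'C']
      leaf 'P' → 'P'
      leaf 'K' → 'K'
      leaf 'C' → 'C'
    → '(P,K,C)'
    leaf 'L' → 'L'
  → '((P,K,C),L)'
→ '((T,(W,N,F,((G,Q),D,R))),((P,K,C),L))'
Final: ((T,(W,N,F,((G,Q),D,R))),((P,K,C),L));

Answer: ((T,(W,N,F,((G,Q),D,R))),((P,K,C),L));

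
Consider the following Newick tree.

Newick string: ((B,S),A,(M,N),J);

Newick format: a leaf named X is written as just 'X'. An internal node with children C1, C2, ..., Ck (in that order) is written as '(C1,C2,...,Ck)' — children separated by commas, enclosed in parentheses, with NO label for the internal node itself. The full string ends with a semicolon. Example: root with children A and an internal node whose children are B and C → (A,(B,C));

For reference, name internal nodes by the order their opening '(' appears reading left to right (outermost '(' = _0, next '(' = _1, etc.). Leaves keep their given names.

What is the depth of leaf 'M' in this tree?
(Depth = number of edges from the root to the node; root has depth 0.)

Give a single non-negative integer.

Newick: ((B,S),A,(M,N),J);
Naming internals by '(' encounter order: outermost '(' = _0, next = _1, ...
Query node: M
Path from root: _0 -> _2 -> M
Depth of M: 2 (number of edges from root)

Answer: 2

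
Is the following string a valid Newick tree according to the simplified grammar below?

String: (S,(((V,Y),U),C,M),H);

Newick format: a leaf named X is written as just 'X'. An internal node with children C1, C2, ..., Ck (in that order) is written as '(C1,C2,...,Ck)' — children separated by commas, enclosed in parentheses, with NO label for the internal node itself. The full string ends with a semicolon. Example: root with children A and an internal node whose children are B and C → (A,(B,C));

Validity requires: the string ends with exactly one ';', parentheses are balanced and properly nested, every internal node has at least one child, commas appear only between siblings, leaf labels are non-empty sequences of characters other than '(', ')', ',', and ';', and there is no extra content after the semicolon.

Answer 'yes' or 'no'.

Input: (S,(((V,Y),U),C,M),H);
Paren balance: 4 '(' vs 4 ')' OK
Ends with single ';': True
Full parse: OK
Valid: True

Answer: yes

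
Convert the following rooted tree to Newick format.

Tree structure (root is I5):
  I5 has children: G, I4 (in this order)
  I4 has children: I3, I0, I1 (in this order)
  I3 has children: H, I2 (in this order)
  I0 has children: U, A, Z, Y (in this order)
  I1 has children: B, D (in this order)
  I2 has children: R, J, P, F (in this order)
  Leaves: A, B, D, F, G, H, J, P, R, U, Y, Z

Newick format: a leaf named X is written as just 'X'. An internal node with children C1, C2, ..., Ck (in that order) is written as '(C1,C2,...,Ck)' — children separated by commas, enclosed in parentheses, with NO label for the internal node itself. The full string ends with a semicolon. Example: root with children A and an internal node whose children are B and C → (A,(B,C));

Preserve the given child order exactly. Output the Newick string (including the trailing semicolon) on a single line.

Answer: (G,((H,(R,J,P,F)),(U,A,Z,Y),(B,D)));

Derivation:
internal I5 with children ['G', 'I4']
  leaf 'G' → 'G'
  internal I4 with children ['I3', 'I0', 'I1']
    internal I3 with children ['H', 'I2']
      leaf 'H' → 'H'
      internal I2 with children ['R', 'J', 'P', 'F']
        leaf 'R' → 'R'
        leaf 'J' → 'J'
        leaf 'P' → 'P'
        leaf 'F' → 'F'
      → '(R,J,P,F)'
    → '(H,(R,J,P,F))'
    internal I0 with children ['U', 'A', 'Z', 'Y']
      leaf 'U' → 'U'
      leaf 'A' → 'A'
      leaf 'Z' → 'Z'
      leaf 'Y' → 'Y'
    → '(U,A,Z,Y)'
    internal I1 with children ['B', 'D']
      leaf 'B' → 'B'
      leaf 'D' → 'D'
    → '(B,D)'
  → '((H,(R,J,P,F)),(U,A,Z,Y),(B,D))'
→ '(G,((H,(R,J,P,F)),(U,A,Z,Y),(B,D)))'
Final: (G,((H,(R,J,P,F)),(U,A,Z,Y),(B,D)));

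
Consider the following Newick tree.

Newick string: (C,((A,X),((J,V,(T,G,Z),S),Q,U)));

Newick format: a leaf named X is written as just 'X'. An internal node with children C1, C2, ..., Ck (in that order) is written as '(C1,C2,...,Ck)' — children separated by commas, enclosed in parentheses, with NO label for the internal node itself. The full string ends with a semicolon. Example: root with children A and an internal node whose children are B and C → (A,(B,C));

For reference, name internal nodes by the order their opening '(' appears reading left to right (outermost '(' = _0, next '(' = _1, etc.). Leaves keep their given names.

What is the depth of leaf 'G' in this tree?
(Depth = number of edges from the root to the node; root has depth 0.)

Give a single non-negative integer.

Answer: 5

Derivation:
Newick: (C,((A,X),((J,V,(T,G,Z),S),Q,U)));
Naming internals by '(' encounter order: outermost '(' = _0, next = _1, ...
Query node: G
Path from root: _0 -> _1 -> _3 -> _4 -> _5 -> G
Depth of G: 5 (number of edges from root)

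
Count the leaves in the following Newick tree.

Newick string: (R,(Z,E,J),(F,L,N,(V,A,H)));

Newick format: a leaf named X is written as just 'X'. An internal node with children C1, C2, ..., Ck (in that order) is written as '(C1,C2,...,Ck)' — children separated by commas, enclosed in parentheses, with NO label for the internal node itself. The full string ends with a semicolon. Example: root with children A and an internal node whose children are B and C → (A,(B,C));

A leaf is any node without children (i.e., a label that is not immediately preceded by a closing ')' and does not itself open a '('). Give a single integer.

Newick: (R,(Z,E,J),(F,L,N,(V,A,H)));
Scan left-to-right; a leaf is any maximal label run not followed by '(':
  pos 1: leaf 'R' → count = 1
  pos 4: leaf 'Z' → count = 2
  pos 6: leaf 'E' → count = 3
  pos 8: leaf 'J' → count = 4
  pos 12: leaf 'F' → count = 5
  pos 14: leaf 'L' → count = 6
  pos 16: leaf 'N' → count = 7
  pos 19: leaf 'V' → count = 8
  pos 21: leaf 'A' → count = 9
  pos 23: leaf 'H' → count = 10
Total leaves: 10

Answer: 10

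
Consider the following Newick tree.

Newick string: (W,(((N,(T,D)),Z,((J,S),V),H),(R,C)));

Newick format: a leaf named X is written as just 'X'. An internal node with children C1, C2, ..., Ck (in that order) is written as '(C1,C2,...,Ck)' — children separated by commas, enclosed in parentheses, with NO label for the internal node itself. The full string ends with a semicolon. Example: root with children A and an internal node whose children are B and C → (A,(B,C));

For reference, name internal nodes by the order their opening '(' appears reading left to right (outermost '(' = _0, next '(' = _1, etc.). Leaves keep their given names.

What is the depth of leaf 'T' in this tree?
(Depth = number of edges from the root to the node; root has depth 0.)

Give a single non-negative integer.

Newick: (W,(((N,(T,D)),Z,((J,S),V),H),(R,C)));
Naming internals by '(' encounter order: outermost '(' = _0, next = _1, ...
Query node: T
Path from root: _0 -> _1 -> _2 -> _3 -> _4 -> T
Depth of T: 5 (number of edges from root)

Answer: 5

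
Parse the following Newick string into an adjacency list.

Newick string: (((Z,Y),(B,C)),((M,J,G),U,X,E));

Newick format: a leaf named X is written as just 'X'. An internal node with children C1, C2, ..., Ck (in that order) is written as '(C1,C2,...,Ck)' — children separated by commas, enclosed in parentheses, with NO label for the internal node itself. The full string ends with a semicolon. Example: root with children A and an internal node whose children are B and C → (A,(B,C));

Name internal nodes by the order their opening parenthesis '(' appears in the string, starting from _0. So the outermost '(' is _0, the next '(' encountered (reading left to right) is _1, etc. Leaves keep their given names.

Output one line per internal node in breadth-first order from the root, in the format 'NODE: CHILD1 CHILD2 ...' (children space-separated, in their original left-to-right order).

Answer: _0: _1 _4
_1: _2 _3
_4: _5 U X E
_2: Z Y
_3: B C
_5: M J G

Derivation:
Input: (((Z,Y),(B,C)),((M,J,G),U,X,E));
Scanning left-to-right, naming '(' by encounter order:
  pos 0: '(' -> open internal node _0 (depth 1)
  pos 1: '(' -> open internal node _1 (depth 2)
  pos 2: '(' -> open internal node _2 (depth 3)
  pos 6: ')' -> close internal node _2 (now at depth 2)
  pos 8: '(' -> open internal node _3 (depth 3)
  pos 12: ')' -> close internal node _3 (now at depth 2)
  pos 13: ')' -> close internal node _1 (now at depth 1)
  pos 15: '(' -> open internal node _4 (depth 2)
  pos 16: '(' -> open internal node _5 (depth 3)
  pos 22: ')' -> close internal node _5 (now at depth 2)
  pos 29: ')' -> close internal node _4 (now at depth 1)
  pos 30: ')' -> close internal node _0 (now at depth 0)
Total internal nodes: 6
BFS adjacency from root:
  _0: _1 _4
  _1: _2 _3
  _4: _5 U X E
  _2: Z Y
  _3: B C
  _5: M J G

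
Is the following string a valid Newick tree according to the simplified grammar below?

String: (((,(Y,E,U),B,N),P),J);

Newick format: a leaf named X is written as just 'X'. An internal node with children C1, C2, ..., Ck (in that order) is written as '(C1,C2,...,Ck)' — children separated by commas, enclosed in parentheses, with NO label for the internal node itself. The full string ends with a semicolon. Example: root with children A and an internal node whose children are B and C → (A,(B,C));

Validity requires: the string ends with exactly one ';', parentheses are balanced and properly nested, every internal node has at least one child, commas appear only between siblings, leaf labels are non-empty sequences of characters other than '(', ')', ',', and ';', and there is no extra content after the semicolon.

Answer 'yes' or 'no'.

Answer: no

Derivation:
Input: (((,(Y,E,U),B,N),P),J);
Paren balance: 4 '(' vs 4 ')' OK
Ends with single ';': True
Full parse: FAILS (empty leaf label at pos 3)
Valid: False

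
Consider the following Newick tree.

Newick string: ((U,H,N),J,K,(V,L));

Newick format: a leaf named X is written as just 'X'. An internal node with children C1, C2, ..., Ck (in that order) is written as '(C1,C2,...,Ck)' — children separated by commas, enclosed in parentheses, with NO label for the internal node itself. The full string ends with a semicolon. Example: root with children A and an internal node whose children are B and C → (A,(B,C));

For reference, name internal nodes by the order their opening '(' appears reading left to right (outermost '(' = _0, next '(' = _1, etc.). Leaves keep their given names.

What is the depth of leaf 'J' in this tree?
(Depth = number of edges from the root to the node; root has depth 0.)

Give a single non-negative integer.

Answer: 1

Derivation:
Newick: ((U,H,N),J,K,(V,L));
Naming internals by '(' encounter order: outermost '(' = _0, next = _1, ...
Query node: J
Path from root: _0 -> J
Depth of J: 1 (number of edges from root)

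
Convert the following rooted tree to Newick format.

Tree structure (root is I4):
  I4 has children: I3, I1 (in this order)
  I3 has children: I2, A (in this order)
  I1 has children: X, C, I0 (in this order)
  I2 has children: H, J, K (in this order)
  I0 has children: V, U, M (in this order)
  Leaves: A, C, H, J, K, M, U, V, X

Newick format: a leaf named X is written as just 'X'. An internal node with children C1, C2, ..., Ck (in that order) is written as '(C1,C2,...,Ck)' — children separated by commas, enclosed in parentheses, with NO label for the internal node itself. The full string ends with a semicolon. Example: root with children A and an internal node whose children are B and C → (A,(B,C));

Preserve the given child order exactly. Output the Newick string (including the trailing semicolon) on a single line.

internal I4 with children ['I3', 'I1']
  internal I3 with children ['I2', 'A']
    internal I2 with children ['H', 'J', 'K']
      leaf 'H' → 'H'
      leaf 'J' → 'J'
      leaf 'K' → 'K'
    → '(H,J,K)'
    leaf 'A' → 'A'
  → '((H,J,K),A)'
  internal I1 with children ['X', 'C', 'I0']
    leaf 'X' → 'X'
    leaf 'C' → 'C'
    internal I0 with children ['V', 'U', 'M']
      leaf 'V' → 'V'
      leaf 'U' → 'U'
      leaf 'M' → 'M'
    → '(V,U,M)'
  → '(X,C,(V,U,M))'
→ '(((H,J,K),A),(X,C,(V,U,M)))'
Final: (((H,J,K),A),(X,C,(V,U,M)));

Answer: (((H,J,K),A),(X,C,(V,U,M)));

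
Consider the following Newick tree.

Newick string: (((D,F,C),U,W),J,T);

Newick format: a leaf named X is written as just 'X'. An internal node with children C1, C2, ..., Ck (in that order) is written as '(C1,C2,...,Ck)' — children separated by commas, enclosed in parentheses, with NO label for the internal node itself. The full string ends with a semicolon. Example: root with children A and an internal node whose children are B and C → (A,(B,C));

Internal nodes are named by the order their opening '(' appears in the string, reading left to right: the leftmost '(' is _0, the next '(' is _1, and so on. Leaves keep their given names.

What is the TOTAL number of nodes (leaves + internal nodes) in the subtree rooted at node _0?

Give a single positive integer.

Newick: (((D,F,C),U,W),J,T);
Locate _0: it is the '(' at position 0 (the 1st '(' reading left to right).
Query: subtree rooted at _0
_0: subtree_size = 1 + 9
  _1: subtree_size = 1 + 6
    _2: subtree_size = 1 + 3
      D: subtree_size = 1 + 0
      F: subtree_size = 1 + 0
      C: subtree_size = 1 + 0
    U: subtree_size = 1 + 0
    W: subtree_size = 1 + 0
  J: subtree_size = 1 + 0
  T: subtree_size = 1 + 0
Total subtree size of _0: 10

Answer: 10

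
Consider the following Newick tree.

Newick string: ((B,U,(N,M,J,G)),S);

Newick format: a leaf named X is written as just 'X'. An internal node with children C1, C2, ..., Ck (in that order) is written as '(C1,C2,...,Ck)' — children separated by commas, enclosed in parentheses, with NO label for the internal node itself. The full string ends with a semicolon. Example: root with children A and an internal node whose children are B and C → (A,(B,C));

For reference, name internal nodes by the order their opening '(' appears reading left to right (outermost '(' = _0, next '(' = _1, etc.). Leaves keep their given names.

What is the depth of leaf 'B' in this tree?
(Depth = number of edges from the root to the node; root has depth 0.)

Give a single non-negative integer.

Newick: ((B,U,(N,M,J,G)),S);
Naming internals by '(' encounter order: outermost '(' = _0, next = _1, ...
Query node: B
Path from root: _0 -> _1 -> B
Depth of B: 2 (number of edges from root)

Answer: 2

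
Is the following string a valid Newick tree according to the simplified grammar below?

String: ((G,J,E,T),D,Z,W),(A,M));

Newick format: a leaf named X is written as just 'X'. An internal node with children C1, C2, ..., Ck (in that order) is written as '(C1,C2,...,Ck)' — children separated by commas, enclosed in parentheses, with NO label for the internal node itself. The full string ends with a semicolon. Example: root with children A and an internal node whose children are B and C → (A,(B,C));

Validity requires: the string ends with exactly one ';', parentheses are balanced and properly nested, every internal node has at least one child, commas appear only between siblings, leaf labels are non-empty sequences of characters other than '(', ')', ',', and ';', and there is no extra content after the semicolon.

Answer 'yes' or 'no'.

Input: ((G,J,E,T),D,Z,W),(A,M));
Paren balance: 3 '(' vs 4 ')' MISMATCH
Ends with single ';': True
Full parse: FAILS (extra content after tree at pos 17)
Valid: False

Answer: no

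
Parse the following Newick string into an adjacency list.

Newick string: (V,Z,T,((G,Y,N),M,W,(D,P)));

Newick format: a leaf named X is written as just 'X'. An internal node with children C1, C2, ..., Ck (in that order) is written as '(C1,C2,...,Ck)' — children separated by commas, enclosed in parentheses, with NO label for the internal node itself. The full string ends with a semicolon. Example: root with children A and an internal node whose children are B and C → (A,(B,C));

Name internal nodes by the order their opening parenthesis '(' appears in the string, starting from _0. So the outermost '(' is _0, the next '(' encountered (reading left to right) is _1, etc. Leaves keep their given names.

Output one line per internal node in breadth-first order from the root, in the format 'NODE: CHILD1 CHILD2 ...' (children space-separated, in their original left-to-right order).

Answer: _0: V Z T _1
_1: _2 M W _3
_2: G Y N
_3: D P

Derivation:
Input: (V,Z,T,((G,Y,N),M,W,(D,P)));
Scanning left-to-right, naming '(' by encounter order:
  pos 0: '(' -> open internal node _0 (depth 1)
  pos 7: '(' -> open internal node _1 (depth 2)
  pos 8: '(' -> open internal node _2 (depth 3)
  pos 14: ')' -> close internal node _2 (now at depth 2)
  pos 20: '(' -> open internal node _3 (depth 3)
  pos 24: ')' -> close internal node _3 (now at depth 2)
  pos 25: ')' -> close internal node _1 (now at depth 1)
  pos 26: ')' -> close internal node _0 (now at depth 0)
Total internal nodes: 4
BFS adjacency from root:
  _0: V Z T _1
  _1: _2 M W _3
  _2: G Y N
  _3: D P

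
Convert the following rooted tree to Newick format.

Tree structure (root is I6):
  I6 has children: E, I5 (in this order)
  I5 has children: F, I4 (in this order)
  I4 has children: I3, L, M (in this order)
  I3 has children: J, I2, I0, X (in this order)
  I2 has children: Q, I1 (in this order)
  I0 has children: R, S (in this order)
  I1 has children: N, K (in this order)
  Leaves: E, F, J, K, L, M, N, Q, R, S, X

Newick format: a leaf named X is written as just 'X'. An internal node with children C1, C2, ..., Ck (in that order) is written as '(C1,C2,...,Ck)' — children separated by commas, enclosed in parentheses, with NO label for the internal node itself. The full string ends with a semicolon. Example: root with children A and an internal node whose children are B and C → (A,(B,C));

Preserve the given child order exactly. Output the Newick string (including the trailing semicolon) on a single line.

internal I6 with children ['E', 'I5']
  leaf 'E' → 'E'
  internal I5 with children ['F', 'I4']
    leaf 'F' → 'F'
    internal I4 with children ['I3', 'L', 'M']
      internal I3 with children ['J', 'I2', 'I0', 'X']
        leaf 'J' → 'J'
        internal I2 with children ['Q', 'I1']
          leaf 'Q' → 'Q'
          internal I1 with children ['N', 'K']
            leaf 'N' → 'N'
            leaf 'K' → 'K'
          → '(N,K)'
        → '(Q,(N,K))'
        internal I0 with children ['R', 'S']
          leaf 'R' → 'R'
          leaf 'S' → 'S'
        → '(R,S)'
        leaf 'X' → 'X'
      → '(J,(Q,(N,K)),(R,S),X)'
      leaf 'L' → 'L'
      leaf 'M' → 'M'
    → '((J,(Q,(N,K)),(R,S),X),L,M)'
  → '(F,((J,(Q,(N,K)),(R,S),X),L,M))'
→ '(E,(F,((J,(Q,(N,K)),(R,S),X),L,M)))'
Final: (E,(F,((J,(Q,(N,K)),(R,S),X),L,M)));

Answer: (E,(F,((J,(Q,(N,K)),(R,S),X),L,M)));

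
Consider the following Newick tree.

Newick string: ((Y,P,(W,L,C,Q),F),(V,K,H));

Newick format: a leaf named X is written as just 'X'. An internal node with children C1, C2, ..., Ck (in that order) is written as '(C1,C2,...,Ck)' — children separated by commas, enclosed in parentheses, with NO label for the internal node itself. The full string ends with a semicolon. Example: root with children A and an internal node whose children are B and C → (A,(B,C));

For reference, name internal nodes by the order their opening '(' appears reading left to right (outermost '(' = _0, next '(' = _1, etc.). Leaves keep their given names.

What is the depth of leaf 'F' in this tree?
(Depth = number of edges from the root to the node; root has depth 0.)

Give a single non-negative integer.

Newick: ((Y,P,(W,L,C,Q),F),(V,K,H));
Naming internals by '(' encounter order: outermost '(' = _0, next = _1, ...
Query node: F
Path from root: _0 -> _1 -> F
Depth of F: 2 (number of edges from root)

Answer: 2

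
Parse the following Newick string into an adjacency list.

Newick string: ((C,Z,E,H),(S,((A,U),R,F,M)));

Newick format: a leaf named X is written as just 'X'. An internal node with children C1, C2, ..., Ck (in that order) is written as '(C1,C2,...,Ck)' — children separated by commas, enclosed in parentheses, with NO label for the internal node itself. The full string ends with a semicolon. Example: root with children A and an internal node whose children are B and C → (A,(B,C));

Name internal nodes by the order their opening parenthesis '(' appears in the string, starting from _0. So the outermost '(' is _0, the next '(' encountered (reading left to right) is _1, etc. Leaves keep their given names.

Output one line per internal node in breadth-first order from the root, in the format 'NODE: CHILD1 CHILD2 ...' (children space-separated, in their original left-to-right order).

Answer: _0: _1 _2
_1: C Z E H
_2: S _3
_3: _4 R F M
_4: A U

Derivation:
Input: ((C,Z,E,H),(S,((A,U),R,F,M)));
Scanning left-to-right, naming '(' by encounter order:
  pos 0: '(' -> open internal node _0 (depth 1)
  pos 1: '(' -> open internal node _1 (depth 2)
  pos 9: ')' -> close internal node _1 (now at depth 1)
  pos 11: '(' -> open internal node _2 (depth 2)
  pos 14: '(' -> open internal node _3 (depth 3)
  pos 15: '(' -> open internal node _4 (depth 4)
  pos 19: ')' -> close internal node _4 (now at depth 3)
  pos 26: ')' -> close internal node _3 (now at depth 2)
  pos 27: ')' -> close internal node _2 (now at depth 1)
  pos 28: ')' -> close internal node _0 (now at depth 0)
Total internal nodes: 5
BFS adjacency from root:
  _0: _1 _2
  _1: C Z E H
  _2: S _3
  _3: _4 R F M
  _4: A U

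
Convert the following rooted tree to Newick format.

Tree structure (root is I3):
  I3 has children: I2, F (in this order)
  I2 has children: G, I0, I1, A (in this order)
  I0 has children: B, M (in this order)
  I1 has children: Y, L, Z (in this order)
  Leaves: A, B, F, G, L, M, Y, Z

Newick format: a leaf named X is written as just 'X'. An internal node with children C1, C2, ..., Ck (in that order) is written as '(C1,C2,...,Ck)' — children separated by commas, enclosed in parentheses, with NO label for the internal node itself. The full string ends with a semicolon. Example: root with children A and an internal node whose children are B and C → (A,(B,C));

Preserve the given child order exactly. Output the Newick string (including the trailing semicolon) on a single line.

internal I3 with children ['I2', 'F']
  internal I2 with children ['G', 'I0', 'I1', 'A']
    leaf 'G' → 'G'
    internal I0 with children ['B', 'M']
      leaf 'B' → 'B'
      leaf 'M' → 'M'
    → '(B,M)'
    internal I1 with children ['Y', 'L', 'Z']
      leaf 'Y' → 'Y'
      leaf 'L' → 'L'
      leaf 'Z' → 'Z'
    → '(Y,L,Z)'
    leaf 'A' → 'A'
  → '(G,(B,M),(Y,L,Z),A)'
  leaf 'F' → 'F'
→ '((G,(B,M),(Y,L,Z),A),F)'
Final: ((G,(B,M),(Y,L,Z),A),F);

Answer: ((G,(B,M),(Y,L,Z),A),F);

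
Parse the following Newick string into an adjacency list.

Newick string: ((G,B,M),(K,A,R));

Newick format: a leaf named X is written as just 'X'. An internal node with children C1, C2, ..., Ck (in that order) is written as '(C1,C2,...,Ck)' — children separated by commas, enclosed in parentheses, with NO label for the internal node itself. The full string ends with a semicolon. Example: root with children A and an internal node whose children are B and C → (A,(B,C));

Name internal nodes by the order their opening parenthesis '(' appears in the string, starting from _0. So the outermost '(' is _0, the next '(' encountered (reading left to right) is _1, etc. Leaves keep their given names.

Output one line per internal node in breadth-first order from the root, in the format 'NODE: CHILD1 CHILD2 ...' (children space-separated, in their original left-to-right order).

Input: ((G,B,M),(K,A,R));
Scanning left-to-right, naming '(' by encounter order:
  pos 0: '(' -> open internal node _0 (depth 1)
  pos 1: '(' -> open internal node _1 (depth 2)
  pos 7: ')' -> close internal node _1 (now at depth 1)
  pos 9: '(' -> open internal node _2 (depth 2)
  pos 15: ')' -> close internal node _2 (now at depth 1)
  pos 16: ')' -> close internal node _0 (now at depth 0)
Total internal nodes: 3
BFS adjacency from root:
  _0: _1 _2
  _1: G B M
  _2: K A R

Answer: _0: _1 _2
_1: G B M
_2: K A R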